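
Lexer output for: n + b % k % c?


Scan left to right, longest-match per lexeme
Tokens: ID(n), OP(+), ID(b), OP(%), ID(k), OP(%), ID(c)


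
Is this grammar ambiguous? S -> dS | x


right-linear, alternatives start with distinct terminals 'd' vs 'x': unique leftmost derivation
Unambiguous


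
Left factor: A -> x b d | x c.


Common prefix: 'x'
Factored: A -> x A', A' -> b d | c


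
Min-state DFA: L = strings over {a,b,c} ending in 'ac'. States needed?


Track the longest suffix of input matching a prefix of 'ac': 3 classes (prefixes of length 0..2)
Minimal DFA: 3 states


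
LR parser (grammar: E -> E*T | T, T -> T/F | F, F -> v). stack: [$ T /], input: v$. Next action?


no handle; shift 'v'
Action: shift


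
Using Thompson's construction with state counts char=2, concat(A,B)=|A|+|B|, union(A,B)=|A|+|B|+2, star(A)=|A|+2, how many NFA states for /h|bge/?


Syntax tree has 4 char leaf(s), 1 union(s), 0 star(s)
chars contribute 4×2 = 8; each union adds +2; each star adds +2
Total: 8 + 2 + 0 = 10 states


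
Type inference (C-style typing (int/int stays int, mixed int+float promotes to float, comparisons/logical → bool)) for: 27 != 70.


Operand types: int != int
Rule: comparison yields bool
Result type: bool


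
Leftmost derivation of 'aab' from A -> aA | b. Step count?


Derivation: A => aA => aaA => aab
Steps: 3


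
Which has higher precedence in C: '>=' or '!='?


'>=' is relational (level 7); '!=' is equality (level 6)
Higher level binds tighter
'>=' has higher precedence than '!='


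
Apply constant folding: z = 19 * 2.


19 * 2 = 38 at compile time
Optimized: z = 38


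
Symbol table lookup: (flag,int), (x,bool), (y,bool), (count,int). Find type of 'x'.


Lookup 'x' → type bool


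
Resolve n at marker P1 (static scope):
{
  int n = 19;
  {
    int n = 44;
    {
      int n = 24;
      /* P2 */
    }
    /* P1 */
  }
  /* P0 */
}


n declared in the same block as P1
n = 44


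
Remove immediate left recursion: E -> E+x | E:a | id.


Left-recursive alternatives: E+x, E:a; non-recursive: id
Introduce E': E -> idE', E' -> +xE' | :aE' | ε


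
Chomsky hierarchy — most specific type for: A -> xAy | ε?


Single nonterminal LHS, but x^n y^n is not regular
Classification: Type 2 (Context-Free)


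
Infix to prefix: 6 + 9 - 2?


left-to-right (same/higher precedence on left): tree is (- (+ 6 9) 2)
Prefix: - + 6 9 2


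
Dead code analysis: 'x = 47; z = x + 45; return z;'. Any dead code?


x is read by z's definition; z is returned
No dead code


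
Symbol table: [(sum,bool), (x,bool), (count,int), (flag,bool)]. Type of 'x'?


Lookup 'x' → type bool


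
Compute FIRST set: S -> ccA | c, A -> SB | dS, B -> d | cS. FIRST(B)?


Per alternative of B: FIRST(d) = {d}; FIRST(cS) = {c}
FIRST(B) = {c, d}


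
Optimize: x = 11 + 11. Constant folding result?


11 + 11 = 22 at compile time
Optimized: x = 22


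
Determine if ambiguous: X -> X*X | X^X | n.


'n*n^n' has two parse trees (no precedence encoded between * and ^)
Ambiguous


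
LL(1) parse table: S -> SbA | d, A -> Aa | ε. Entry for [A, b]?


For [A, b]: ε is nullable and 'b' ∈ FOLLOW(A)
Entry: A -> ε


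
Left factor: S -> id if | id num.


Common prefix: 'id'
Factored: S -> id S', S' -> if | num


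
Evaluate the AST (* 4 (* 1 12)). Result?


Evaluate inner: (* 1 12) = 12
Evaluate root: (* 4 12) = 48
Result: 48


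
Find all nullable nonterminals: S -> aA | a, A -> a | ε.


A nonterminal is nullable iff some alternative derives ε (directly, or every symbol in it is nullable)
Nullable: {A}


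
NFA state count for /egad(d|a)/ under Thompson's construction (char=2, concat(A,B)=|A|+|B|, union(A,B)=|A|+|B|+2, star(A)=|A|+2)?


Syntax tree has 6 char leaf(s), 1 union(s), 0 star(s)
chars contribute 6×2 = 12; each union adds +2; each star adds +2
Total: 12 + 2 + 0 = 14 states


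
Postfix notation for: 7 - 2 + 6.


Left to right (same or higher precedence on left)
Postfix: 7 2 - 6 +


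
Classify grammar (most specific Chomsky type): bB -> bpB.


LHS has context (more than one symbol) and |LHS| ≤ |RHS|
Classification: Type 1 (Context-Sensitive)


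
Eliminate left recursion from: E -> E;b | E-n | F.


Left-recursive alternatives: E;b, E-n; non-recursive: F
Introduce E': E -> FE', E' -> ;bE' | -nE' | ε


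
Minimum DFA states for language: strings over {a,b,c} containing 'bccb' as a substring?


KMP-style automaton: 4 progress states + 1 absorbing accept = 5
Minimal DFA: 5 states


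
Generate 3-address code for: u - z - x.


Break into single-operator statements:
t1 = u - z
t2 = t1 - x


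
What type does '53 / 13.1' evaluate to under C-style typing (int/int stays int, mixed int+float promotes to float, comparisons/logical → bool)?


Operand types: int / float
Rule: mixed int/float promotes to float; int/int stays int
Result type: float


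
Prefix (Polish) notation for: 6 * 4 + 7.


left-to-right (same/higher precedence on left): tree is (+ (* 6 4) 7)
Prefix: + * 6 4 7


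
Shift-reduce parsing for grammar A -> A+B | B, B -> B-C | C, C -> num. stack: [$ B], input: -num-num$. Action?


shift '-' to continue B -> B-C
Action: shift


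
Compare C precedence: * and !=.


'*' is multiplicative (level 10); '!=' is equality (level 6)
Higher level binds tighter
'*' has higher precedence than '!='


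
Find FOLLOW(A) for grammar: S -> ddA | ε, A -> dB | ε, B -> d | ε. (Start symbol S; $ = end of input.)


$ ∈ FOLLOW(S). For each A -> αBβ: add FIRST(β)\{ε} to FOLLOW(B); if β nullable, add FOLLOW(A).
FOLLOW(A) = {$}


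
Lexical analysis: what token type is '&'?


Pattern: operator symbol
Type: OPERATOR


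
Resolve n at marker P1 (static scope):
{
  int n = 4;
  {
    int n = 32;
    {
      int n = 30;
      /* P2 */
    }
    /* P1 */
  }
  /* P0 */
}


n declared in the same block as P1
n = 32


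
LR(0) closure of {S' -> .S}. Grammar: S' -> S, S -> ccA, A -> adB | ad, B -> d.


Start: S' -> .S
For each item with dot before a nonterminal B, add B -> .γ for every B-production
Closure: [S' -> .S, S -> .ccA]


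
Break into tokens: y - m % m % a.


Scan left to right, longest-match per lexeme
Tokens: ID(y), OP(-), ID(m), OP(%), ID(m), OP(%), ID(a)


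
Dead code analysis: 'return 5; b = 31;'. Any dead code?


statement follows a return and is unreachable
Dead: 'b = 31'


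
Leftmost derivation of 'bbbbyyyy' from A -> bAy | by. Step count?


Derivation: A => bAy => bbAyy => bbbAyyy => bbbbyyyy
Steps: 4


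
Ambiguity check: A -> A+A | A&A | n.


'n+n&n' has two parse trees (no precedence encoded between + and &)
Ambiguous


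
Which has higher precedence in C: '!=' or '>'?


'>' is relational (level 7); '!=' is equality (level 6)
Higher level binds tighter
'>' has higher precedence than '!='


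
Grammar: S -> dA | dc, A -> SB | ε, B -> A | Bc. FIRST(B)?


Per alternative of B: FIRST(A) = {d, ε}; FIRST(Bc) = {c, d}
FIRST(B) = {c, d, ε}


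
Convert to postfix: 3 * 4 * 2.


Left to right (same or higher precedence on left)
Postfix: 3 4 * 2 *


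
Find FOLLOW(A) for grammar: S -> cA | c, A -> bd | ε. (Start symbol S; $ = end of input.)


$ ∈ FOLLOW(S). For each A -> αBβ: add FIRST(β)\{ε} to FOLLOW(B); if β nullable, add FOLLOW(A).
FOLLOW(A) = {$}


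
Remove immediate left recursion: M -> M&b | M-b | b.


Left-recursive alternatives: M&b, M-b; non-recursive: b
Introduce M': M -> bM', M' -> &bM' | -bM' | ε


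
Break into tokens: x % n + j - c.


Scan left to right, longest-match per lexeme
Tokens: ID(x), OP(%), ID(n), OP(+), ID(j), OP(-), ID(c)


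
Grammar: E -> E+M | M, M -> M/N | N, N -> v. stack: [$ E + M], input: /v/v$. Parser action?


'/' can extend M; shift to build M -> M/N
Action: shift


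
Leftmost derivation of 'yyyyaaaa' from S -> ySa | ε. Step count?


Derivation: S => ySa => yySaa => yyySaaa => yyyySaaaa => yyyyaaaa
Steps: 5


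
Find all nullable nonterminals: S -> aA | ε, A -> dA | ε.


A nonterminal is nullable iff some alternative derives ε (directly, or every symbol in it is nullable)
Nullable: {A, S}


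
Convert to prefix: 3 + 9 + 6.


left-to-right (same/higher precedence on left): tree is (+ (+ 3 9) 6)
Prefix: + + 3 9 6


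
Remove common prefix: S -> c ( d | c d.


Common prefix: 'c'
Factored: S -> c S', S' -> ( d | d


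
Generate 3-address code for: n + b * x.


Break into single-operator statements:
t1 = b * x
t2 = n + t1


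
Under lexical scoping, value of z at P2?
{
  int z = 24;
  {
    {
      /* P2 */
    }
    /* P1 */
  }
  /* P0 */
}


P2's block does not declare z; resolves to the enclosing declaration at depth 0
z = 24


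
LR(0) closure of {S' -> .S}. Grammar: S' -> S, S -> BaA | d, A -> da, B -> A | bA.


Start: S' -> .S
For each item with dot before a nonterminal B, add B -> .γ for every B-production
Closure: [S' -> .S, S -> .BaA, S -> .d, B -> .A, B -> .bA, A -> .da]


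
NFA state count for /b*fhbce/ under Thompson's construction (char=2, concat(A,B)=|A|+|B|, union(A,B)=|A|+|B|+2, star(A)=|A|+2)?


Syntax tree has 6 char leaf(s), 0 union(s), 1 star(s)
chars contribute 6×2 = 12; each union adds +2; each star adds +2
Total: 12 + 0 + 2 = 14 states


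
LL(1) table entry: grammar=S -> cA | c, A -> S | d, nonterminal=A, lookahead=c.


For [A, c]: 'c' ∈ FIRST(S)
Entry: A -> S


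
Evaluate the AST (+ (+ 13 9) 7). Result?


Evaluate inner: (+ 13 9) = 22
Evaluate root: (+ 22 7) = 29
Result: 29


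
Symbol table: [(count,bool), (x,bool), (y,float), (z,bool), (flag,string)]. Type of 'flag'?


Lookup 'flag' → type string


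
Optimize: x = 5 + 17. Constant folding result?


5 + 17 = 22 at compile time
Optimized: x = 22


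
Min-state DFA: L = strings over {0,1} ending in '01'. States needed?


Track the longest suffix of input matching a prefix of '01': 3 classes (prefixes of length 0..2)
Minimal DFA: 3 states


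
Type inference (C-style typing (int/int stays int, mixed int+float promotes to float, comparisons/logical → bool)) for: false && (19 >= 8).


Operand types: bool && bool
Rule: logical operators take bool operands and yield bool
Result type: bool


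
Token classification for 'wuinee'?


Pattern: letter/underscore followed by alphanumerics, not a keyword
Type: IDENTIFIER


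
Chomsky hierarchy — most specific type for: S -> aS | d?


Right-linear: every RHS is a terminal or a terminal followed by one nonterminal
Classification: Type 3 (Regular)


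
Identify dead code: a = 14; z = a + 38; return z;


a is read by z's definition; z is returned
No dead code


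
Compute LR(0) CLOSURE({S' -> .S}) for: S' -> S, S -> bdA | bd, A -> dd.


Start: S' -> .S
For each item with dot before a nonterminal B, add B -> .γ for every B-production
Closure: [S' -> .S, S -> .bdA, S -> .bd]


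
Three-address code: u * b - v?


Break into single-operator statements:
t1 = u * b
t2 = t1 - v


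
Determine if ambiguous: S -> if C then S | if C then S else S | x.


dangling else: 'if C then if C then x else x' parses two ways
Ambiguous


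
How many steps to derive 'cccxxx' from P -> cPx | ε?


Derivation: P => cPx => ccPxx => cccPxxx => cccxxx
Steps: 4


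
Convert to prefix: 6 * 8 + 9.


left-to-right (same/higher precedence on left): tree is (+ (* 6 8) 9)
Prefix: + * 6 8 9


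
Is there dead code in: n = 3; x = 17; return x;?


n is assigned but never read
Dead: 'n = 3'


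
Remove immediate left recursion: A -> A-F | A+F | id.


Left-recursive alternatives: A-F, A+F; non-recursive: id
Introduce A': A -> idA', A' -> -FA' | +FA' | ε


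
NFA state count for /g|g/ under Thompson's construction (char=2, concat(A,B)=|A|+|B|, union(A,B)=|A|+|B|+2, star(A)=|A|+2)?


Syntax tree has 2 char leaf(s), 1 union(s), 0 star(s)
chars contribute 2×2 = 4; each union adds +2; each star adds +2
Total: 4 + 2 + 0 = 6 states


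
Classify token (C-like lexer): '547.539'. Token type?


Pattern: digits with a decimal point
Type: FLOAT_LITERAL


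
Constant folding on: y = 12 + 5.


12 + 5 = 17 at compile time
Optimized: y = 17


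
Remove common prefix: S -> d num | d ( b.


Common prefix: 'd'
Factored: S -> d S', S' -> num | ( b


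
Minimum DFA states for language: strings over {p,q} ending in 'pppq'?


Track the longest suffix of input matching a prefix of 'pppq': 5 classes (prefixes of length 0..4)
Minimal DFA: 5 states


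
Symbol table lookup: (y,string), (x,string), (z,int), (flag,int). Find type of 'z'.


Lookup 'z' → type int


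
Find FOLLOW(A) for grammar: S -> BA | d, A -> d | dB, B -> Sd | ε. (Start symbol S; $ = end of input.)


$ ∈ FOLLOW(S). For each A -> αBβ: add FIRST(β)\{ε} to FOLLOW(B); if β nullable, add FOLLOW(A).
FOLLOW(A) = {$, d}


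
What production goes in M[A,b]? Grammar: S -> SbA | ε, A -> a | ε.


For [A, b]: ε is nullable and 'b' ∈ FOLLOW(A)
Entry: A -> ε


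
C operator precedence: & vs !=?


'!=' is equality (level 6); '&' is bitwise AND (level 5)
Higher level binds tighter
'!=' has higher precedence than '&'


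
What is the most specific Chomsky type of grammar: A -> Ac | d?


Left-linear: every RHS is a terminal or one nonterminal followed by a terminal
Classification: Type 3 (Regular)


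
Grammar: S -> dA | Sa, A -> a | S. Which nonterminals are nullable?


A nonterminal is nullable iff some alternative derives ε (directly, or every symbol in it is nullable)
Nullable: {}


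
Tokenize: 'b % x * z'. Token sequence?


Scan left to right, longest-match per lexeme
Tokens: ID(b), OP(%), ID(x), OP(*), ID(z)


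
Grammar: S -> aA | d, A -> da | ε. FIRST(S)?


Per alternative of S: FIRST(aA) = {a}; FIRST(d) = {d}
FIRST(S) = {a, d}


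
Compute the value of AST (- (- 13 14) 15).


Evaluate inner: (- 13 14) = -1
Evaluate root: (- -1 15) = -16
Result: -16


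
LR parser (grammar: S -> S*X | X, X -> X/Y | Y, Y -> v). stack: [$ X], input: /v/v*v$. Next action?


shift '/' to continue X -> X/Y
Action: shift


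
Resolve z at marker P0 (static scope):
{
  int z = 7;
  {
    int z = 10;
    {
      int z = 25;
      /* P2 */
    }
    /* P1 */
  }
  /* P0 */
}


z declared in the same block as P0
z = 7


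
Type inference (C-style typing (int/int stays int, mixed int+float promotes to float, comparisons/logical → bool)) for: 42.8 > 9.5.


Operand types: float > float
Rule: comparison yields bool
Result type: bool


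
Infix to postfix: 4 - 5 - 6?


Left to right (same or higher precedence on left)
Postfix: 4 5 - 6 -


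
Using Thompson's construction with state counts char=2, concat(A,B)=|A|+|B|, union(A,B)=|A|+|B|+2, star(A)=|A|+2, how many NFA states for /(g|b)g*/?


Syntax tree has 3 char leaf(s), 1 union(s), 1 star(s)
chars contribute 3×2 = 6; each union adds +2; each star adds +2
Total: 6 + 2 + 2 = 10 states


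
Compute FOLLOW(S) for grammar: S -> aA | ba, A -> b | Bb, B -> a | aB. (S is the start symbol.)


$ ∈ FOLLOW(S). For each A -> αBβ: add FIRST(β)\{ε} to FOLLOW(B); if β nullable, add FOLLOW(A).
FOLLOW(S) = {$}


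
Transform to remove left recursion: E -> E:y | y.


Left-recursive alternatives: E:y; non-recursive: y
Introduce E': E -> yE', E' -> :yE' | ε


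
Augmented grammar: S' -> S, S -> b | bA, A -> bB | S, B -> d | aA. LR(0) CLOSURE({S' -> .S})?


Start: S' -> .S
For each item with dot before a nonterminal B, add B -> .γ for every B-production
Closure: [S' -> .S, S -> .b, S -> .bA]


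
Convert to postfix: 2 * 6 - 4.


Left to right (same or higher precedence on left)
Postfix: 2 6 * 4 -


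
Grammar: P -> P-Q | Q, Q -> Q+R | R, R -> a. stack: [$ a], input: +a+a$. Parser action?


'a' on top is the handle for R -> a
Action: reduce (R -> a)


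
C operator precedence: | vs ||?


'|' is bitwise OR (level 3); '||' is logical OR (level 1)
Higher level binds tighter
'|' has higher precedence than '||'


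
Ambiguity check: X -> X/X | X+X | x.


'x/x+x' has two parse trees (no precedence encoded between / and +)
Ambiguous


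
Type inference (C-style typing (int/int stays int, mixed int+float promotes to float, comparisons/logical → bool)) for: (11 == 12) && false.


Operand types: bool && bool
Rule: logical operators take bool operands and yield bool
Result type: bool


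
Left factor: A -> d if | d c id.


Common prefix: 'd'
Factored: A -> d A', A' -> if | c id


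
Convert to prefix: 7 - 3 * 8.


'*' binds tighter: tree is (- 7 (* 3 8))
Prefix: - 7 * 3 8


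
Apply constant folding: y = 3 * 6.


3 * 6 = 18 at compile time
Optimized: y = 18


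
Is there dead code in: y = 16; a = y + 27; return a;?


y is read by a's definition; a is returned
No dead code


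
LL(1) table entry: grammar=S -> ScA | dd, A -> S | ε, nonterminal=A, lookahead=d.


For [A, d]: 'd' ∈ FIRST(S)
Entry: A -> S


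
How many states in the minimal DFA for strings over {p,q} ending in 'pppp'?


Track the longest suffix of input matching a prefix of 'pppp': 5 classes (prefixes of length 0..4)
Minimal DFA: 5 states


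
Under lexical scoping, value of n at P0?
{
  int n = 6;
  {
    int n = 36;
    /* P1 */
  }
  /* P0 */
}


n declared in the same block as P0
n = 6


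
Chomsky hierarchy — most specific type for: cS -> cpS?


LHS has context (more than one symbol) and |LHS| ≤ |RHS|
Classification: Type 1 (Context-Sensitive)


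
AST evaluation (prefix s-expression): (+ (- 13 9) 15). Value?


Evaluate inner: (- 13 9) = 4
Evaluate root: (+ 4 15) = 19
Result: 19


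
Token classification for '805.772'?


Pattern: digits with a decimal point
Type: FLOAT_LITERAL


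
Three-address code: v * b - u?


Break into single-operator statements:
t1 = v * b
t2 = t1 - u


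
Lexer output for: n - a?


Scan left to right, longest-match per lexeme
Tokens: ID(n), OP(-), ID(a)


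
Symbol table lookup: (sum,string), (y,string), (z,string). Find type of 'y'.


Lookup 'y' → type string


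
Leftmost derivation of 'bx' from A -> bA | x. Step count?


Derivation: A => bA => bx
Steps: 2


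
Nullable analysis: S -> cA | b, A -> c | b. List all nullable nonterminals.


A nonterminal is nullable iff some alternative derives ε (directly, or every symbol in it is nullable)
Nullable: {}


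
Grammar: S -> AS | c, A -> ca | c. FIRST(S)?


Per alternative of S: FIRST(AS) = {c}; FIRST(c) = {c}
FIRST(S) = {c}


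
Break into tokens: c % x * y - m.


Scan left to right, longest-match per lexeme
Tokens: ID(c), OP(%), ID(x), OP(*), ID(y), OP(-), ID(m)


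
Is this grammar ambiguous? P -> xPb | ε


balanced x^n…b^n: each string has a unique parse
Unambiguous


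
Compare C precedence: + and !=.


'+' is additive (level 9); '!=' is equality (level 6)
Higher level binds tighter
'+' has higher precedence than '!='


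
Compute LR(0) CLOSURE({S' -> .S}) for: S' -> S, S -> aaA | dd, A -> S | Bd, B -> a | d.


Start: S' -> .S
For each item with dot before a nonterminal B, add B -> .γ for every B-production
Closure: [S' -> .S, S -> .aaA, S -> .dd]


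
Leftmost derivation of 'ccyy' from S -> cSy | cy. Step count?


Derivation: S => cSy => ccyy
Steps: 2


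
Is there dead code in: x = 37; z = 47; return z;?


x is assigned but never read
Dead: 'x = 37'


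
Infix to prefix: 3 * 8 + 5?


left-to-right (same/higher precedence on left): tree is (+ (* 3 8) 5)
Prefix: + * 3 8 5


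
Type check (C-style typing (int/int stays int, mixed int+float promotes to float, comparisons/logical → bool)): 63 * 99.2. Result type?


Operand types: int * float
Rule: mixed int/float promotes to float; int/int stays int
Result type: float


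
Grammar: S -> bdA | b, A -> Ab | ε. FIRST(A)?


Per alternative of A: FIRST(Ab) = {b}; FIRST(ε) = {ε}
FIRST(A) = {b, ε}


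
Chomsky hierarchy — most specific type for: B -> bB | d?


Right-linear: every RHS is a terminal or a terminal followed by one nonterminal
Classification: Type 3 (Regular)


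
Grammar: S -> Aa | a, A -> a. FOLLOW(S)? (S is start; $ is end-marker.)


$ ∈ FOLLOW(S). For each A -> αBβ: add FIRST(β)\{ε} to FOLLOW(B); if β nullable, add FOLLOW(A).
FOLLOW(S) = {$}


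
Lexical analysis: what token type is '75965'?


Pattern: digits only
Type: INTEGER_LITERAL


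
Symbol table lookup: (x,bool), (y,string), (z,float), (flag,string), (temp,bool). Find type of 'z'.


Lookup 'z' → type float


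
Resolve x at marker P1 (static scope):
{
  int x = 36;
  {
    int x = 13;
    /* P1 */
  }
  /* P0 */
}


x declared in the same block as P1
x = 13


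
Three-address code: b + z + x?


Break into single-operator statements:
t1 = b + z
t2 = t1 + x


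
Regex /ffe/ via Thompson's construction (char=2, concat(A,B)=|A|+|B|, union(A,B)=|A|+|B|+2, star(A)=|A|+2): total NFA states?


Syntax tree has 3 char leaf(s), 0 union(s), 0 star(s)
chars contribute 3×2 = 6; each union adds +2; each star adds +2
Total: 6 + 0 + 0 = 6 states


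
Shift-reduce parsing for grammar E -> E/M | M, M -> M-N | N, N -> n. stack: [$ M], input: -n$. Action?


shift '-' to continue M -> M-N
Action: shift


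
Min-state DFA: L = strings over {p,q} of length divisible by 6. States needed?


Track length mod 6: states 0..5, accept at 0
Minimal DFA: 6 states


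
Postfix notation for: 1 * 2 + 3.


Left to right (same or higher precedence on left)
Postfix: 1 2 * 3 +


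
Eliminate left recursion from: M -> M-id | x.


Left-recursive alternatives: M-id; non-recursive: x
Introduce M': M -> xM', M' -> -idM' | ε


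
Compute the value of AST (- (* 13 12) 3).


Evaluate inner: (* 13 12) = 156
Evaluate root: (- 156 3) = 153
Result: 153


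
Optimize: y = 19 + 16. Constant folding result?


19 + 16 = 35 at compile time
Optimized: y = 35


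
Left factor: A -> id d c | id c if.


Common prefix: 'id'
Factored: A -> id A', A' -> d c | c if


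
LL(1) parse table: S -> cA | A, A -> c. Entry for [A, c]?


For [A, c]: 'c' ∈ FIRST(c)
Entry: A -> c


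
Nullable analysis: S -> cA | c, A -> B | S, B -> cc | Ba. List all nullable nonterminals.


A nonterminal is nullable iff some alternative derives ε (directly, or every symbol in it is nullable)
Nullable: {}


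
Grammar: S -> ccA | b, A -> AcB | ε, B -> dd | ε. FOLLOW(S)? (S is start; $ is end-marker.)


$ ∈ FOLLOW(S). For each A -> αBβ: add FIRST(β)\{ε} to FOLLOW(B); if β nullable, add FOLLOW(A).
FOLLOW(S) = {$}


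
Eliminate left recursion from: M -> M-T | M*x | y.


Left-recursive alternatives: M-T, M*x; non-recursive: y
Introduce M': M -> yM', M' -> -TM' | *xM' | ε


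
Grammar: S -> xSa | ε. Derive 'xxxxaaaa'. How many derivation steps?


Derivation: S => xSa => xxSaa => xxxSaaa => xxxxSaaaa => xxxxaaaa
Steps: 5


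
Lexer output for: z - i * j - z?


Scan left to right, longest-match per lexeme
Tokens: ID(z), OP(-), ID(i), OP(*), ID(j), OP(-), ID(z)


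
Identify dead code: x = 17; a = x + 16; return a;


x is read by a's definition; a is returned
No dead code


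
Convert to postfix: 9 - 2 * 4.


* has higher precedence, evaluate 2*4 first
Postfix: 9 2 4 * -


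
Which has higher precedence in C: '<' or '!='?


'<' is relational (level 7); '!=' is equality (level 6)
Higher level binds tighter
'<' has higher precedence than '!='


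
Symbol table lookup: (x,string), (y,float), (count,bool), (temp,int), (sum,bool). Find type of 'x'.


Lookup 'x' → type string


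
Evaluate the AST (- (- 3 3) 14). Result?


Evaluate inner: (- 3 3) = 0
Evaluate root: (- 0 14) = -14
Result: -14


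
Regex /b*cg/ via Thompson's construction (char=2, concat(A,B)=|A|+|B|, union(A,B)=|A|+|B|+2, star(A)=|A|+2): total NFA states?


Syntax tree has 3 char leaf(s), 0 union(s), 1 star(s)
chars contribute 3×2 = 6; each union adds +2; each star adds +2
Total: 6 + 0 + 2 = 8 states


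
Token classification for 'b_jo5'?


Pattern: letter/underscore followed by alphanumerics, not a keyword
Type: IDENTIFIER


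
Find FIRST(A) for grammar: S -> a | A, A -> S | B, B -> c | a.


Per alternative of A: FIRST(S) = {a, c}; FIRST(B) = {a, c}
FIRST(A) = {a, c}


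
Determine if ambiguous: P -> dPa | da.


balanced d^n…a^n: each string has a unique parse
Unambiguous


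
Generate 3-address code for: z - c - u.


Break into single-operator statements:
t1 = z - c
t2 = t1 - u


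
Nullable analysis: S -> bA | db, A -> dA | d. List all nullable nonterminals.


A nonterminal is nullable iff some alternative derives ε (directly, or every symbol in it is nullable)
Nullable: {}


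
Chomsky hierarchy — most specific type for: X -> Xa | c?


Left-linear: every RHS is a terminal or one nonterminal followed by a terminal
Classification: Type 3 (Regular)


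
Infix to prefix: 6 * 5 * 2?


left-to-right (same/higher precedence on left): tree is (* (* 6 5) 2)
Prefix: * * 6 5 2


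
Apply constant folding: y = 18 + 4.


18 + 4 = 22 at compile time
Optimized: y = 22


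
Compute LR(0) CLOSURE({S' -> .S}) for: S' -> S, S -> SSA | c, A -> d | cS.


Start: S' -> .S
For each item with dot before a nonterminal B, add B -> .γ for every B-production
Closure: [S' -> .S, S -> .SSA, S -> .c]


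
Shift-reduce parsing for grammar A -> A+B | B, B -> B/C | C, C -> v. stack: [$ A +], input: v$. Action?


no handle ('A+' is not any RHS); shift 'v'
Action: shift


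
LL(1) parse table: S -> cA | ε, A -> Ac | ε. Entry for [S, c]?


For [S, c]: 'c' ∈ FIRST(cA)
Entry: S -> cA


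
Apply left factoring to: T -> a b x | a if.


Common prefix: 'a'
Factored: T -> a T', T' -> b x | if


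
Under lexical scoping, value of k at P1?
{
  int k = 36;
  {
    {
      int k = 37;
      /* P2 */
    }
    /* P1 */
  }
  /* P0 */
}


P1's block does not declare k; resolves to the enclosing declaration at depth 0
k = 36


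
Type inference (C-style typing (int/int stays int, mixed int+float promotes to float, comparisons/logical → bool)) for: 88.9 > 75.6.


Operand types: float > float
Rule: comparison yields bool
Result type: bool


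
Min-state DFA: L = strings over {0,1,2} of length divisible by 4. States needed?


Track length mod 4: states 0..3, accept at 0
Minimal DFA: 4 states


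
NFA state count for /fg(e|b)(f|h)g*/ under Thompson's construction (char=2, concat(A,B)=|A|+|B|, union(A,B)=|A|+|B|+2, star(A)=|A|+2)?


Syntax tree has 7 char leaf(s), 2 union(s), 1 star(s)
chars contribute 7×2 = 14; each union adds +2; each star adds +2
Total: 14 + 4 + 2 = 20 states


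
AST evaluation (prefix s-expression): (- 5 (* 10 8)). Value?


Evaluate inner: (* 10 8) = 80
Evaluate root: (- 5 80) = -75
Result: -75


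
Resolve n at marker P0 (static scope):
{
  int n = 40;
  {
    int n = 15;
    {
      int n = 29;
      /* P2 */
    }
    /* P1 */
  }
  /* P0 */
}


n declared in the same block as P0
n = 40


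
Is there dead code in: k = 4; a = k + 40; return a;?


k is read by a's definition; a is returned
No dead code


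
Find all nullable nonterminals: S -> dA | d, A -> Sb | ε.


A nonterminal is nullable iff some alternative derives ε (directly, or every symbol in it is nullable)
Nullable: {A}


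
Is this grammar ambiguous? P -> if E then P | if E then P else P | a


dangling else: 'if E then if E then a else a' parses two ways
Ambiguous


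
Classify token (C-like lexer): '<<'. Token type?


Pattern: operator symbol
Type: OPERATOR


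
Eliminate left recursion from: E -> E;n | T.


Left-recursive alternatives: E;n; non-recursive: T
Introduce E': E -> TE', E' -> ;nE' | ε


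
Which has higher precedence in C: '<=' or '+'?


'+' is additive (level 9); '<=' is relational (level 7)
Higher level binds tighter
'+' has higher precedence than '<='


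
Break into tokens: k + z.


Scan left to right, longest-match per lexeme
Tokens: ID(k), OP(+), ID(z)


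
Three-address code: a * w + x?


Break into single-operator statements:
t1 = a * w
t2 = t1 + x


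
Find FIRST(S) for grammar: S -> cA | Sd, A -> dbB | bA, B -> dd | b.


Per alternative of S: FIRST(cA) = {c}; FIRST(Sd) = {c}
FIRST(S) = {c}


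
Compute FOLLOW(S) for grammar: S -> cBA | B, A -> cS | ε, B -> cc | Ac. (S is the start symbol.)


$ ∈ FOLLOW(S). For each A -> αBβ: add FIRST(β)\{ε} to FOLLOW(B); if β nullable, add FOLLOW(A).
FOLLOW(S) = {$, c}


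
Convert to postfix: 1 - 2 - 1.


Left to right (same or higher precedence on left)
Postfix: 1 2 - 1 -


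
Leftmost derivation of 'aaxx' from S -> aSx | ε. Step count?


Derivation: S => aSx => aaSxx => aaxx
Steps: 3


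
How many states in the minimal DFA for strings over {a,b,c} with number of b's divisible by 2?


Track (count of b) mod 2: states 0..1, accept at 0
Minimal DFA: 2 states


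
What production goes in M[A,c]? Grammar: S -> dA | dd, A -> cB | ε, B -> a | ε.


For [A, c]: 'c' ∈ FIRST(cB)
Entry: A -> cB


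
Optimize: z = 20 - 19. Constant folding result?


20 - 19 = 1 at compile time
Optimized: z = 1


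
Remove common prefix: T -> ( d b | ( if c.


Common prefix: '('
Factored: T -> ( T', T' -> d b | if c


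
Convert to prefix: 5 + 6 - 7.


left-to-right (same/higher precedence on left): tree is (- (+ 5 6) 7)
Prefix: - + 5 6 7


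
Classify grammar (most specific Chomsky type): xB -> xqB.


LHS has context (more than one symbol) and |LHS| ≤ |RHS|
Classification: Type 1 (Context-Sensitive)


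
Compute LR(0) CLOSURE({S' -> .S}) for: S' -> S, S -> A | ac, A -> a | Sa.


Start: S' -> .S
For each item with dot before a nonterminal B, add B -> .γ for every B-production
Closure: [S' -> .S, S -> .A, S -> .ac, A -> .a, A -> .Sa]


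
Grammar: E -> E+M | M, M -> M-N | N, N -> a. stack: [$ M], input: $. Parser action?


lookahead ∉ {-} so M won't extend; reduce E -> M
Action: reduce (E -> M)


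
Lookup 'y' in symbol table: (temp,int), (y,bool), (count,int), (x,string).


Lookup 'y' → type bool


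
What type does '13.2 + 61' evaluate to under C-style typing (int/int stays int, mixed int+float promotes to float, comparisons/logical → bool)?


Operand types: float + int
Rule: mixed int/float promotes to float; int/int stays int
Result type: float


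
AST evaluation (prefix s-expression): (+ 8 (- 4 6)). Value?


Evaluate inner: (- 4 6) = -2
Evaluate root: (+ 8 -2) = 6
Result: 6


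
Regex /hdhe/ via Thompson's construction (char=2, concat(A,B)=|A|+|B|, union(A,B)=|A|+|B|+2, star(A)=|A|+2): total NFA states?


Syntax tree has 4 char leaf(s), 0 union(s), 0 star(s)
chars contribute 4×2 = 8; each union adds +2; each star adds +2
Total: 8 + 0 + 0 = 8 states


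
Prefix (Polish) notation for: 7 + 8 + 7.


left-to-right (same/higher precedence on left): tree is (+ (+ 7 8) 7)
Prefix: + + 7 8 7


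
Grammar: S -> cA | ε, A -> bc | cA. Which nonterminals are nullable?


A nonterminal is nullable iff some alternative derives ε (directly, or every symbol in it is nullable)
Nullable: {S}


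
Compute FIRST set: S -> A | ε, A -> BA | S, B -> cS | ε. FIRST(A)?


Per alternative of A: FIRST(BA) = {c, ε}; FIRST(S) = {c, ε}
FIRST(A) = {c, ε}


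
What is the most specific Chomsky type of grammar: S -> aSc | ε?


Single nonterminal LHS, but a^n c^n is not regular
Classification: Type 2 (Context-Free)


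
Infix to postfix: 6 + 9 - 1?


Left to right (same or higher precedence on left)
Postfix: 6 9 + 1 -


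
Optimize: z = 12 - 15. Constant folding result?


12 - 15 = -3 at compile time
Optimized: z = -3


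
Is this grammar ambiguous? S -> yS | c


right-linear, alternatives start with distinct terminals 'y' vs 'c': unique leftmost derivation
Unambiguous


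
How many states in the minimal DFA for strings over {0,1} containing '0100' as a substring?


KMP-style automaton: 4 progress states + 1 absorbing accept = 5
Minimal DFA: 5 states


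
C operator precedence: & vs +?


'+' is additive (level 9); '&' is bitwise AND (level 5)
Higher level binds tighter
'+' has higher precedence than '&'


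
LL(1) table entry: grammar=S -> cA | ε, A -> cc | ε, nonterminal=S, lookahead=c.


For [S, c]: 'c' ∈ FIRST(cA)
Entry: S -> cA


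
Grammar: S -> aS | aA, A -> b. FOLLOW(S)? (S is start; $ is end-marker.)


$ ∈ FOLLOW(S). For each A -> αBβ: add FIRST(β)\{ε} to FOLLOW(B); if β nullable, add FOLLOW(A).
FOLLOW(S) = {$}


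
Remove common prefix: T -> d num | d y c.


Common prefix: 'd'
Factored: T -> d T', T' -> num | y c


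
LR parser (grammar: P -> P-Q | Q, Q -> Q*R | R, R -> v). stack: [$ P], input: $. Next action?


start symbol P on stack, input exhausted
Action: accept


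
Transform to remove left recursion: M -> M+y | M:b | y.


Left-recursive alternatives: M+y, M:b; non-recursive: y
Introduce M': M -> yM', M' -> +yM' | :bM' | ε


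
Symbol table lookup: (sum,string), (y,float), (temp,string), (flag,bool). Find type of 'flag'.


Lookup 'flag' → type bool


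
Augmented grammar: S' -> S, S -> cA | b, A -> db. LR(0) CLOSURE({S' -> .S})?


Start: S' -> .S
For each item with dot before a nonterminal B, add B -> .γ for every B-production
Closure: [S' -> .S, S -> .cA, S -> .b]


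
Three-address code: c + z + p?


Break into single-operator statements:
t1 = c + z
t2 = t1 + p


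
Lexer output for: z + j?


Scan left to right, longest-match per lexeme
Tokens: ID(z), OP(+), ID(j)


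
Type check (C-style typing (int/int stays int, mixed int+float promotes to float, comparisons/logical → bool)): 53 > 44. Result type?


Operand types: int > int
Rule: comparison yields bool
Result type: bool


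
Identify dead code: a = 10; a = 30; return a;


first assignment to a is overwritten before any read
Dead: 'a = 10'


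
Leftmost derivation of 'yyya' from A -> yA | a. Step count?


Derivation: A => yA => yyA => yyyA => yyya
Steps: 4


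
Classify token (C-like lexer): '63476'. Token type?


Pattern: digits only
Type: INTEGER_LITERAL


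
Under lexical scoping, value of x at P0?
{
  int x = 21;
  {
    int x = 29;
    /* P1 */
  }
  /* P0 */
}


x declared in the same block as P0
x = 21


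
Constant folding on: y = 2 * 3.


2 * 3 = 6 at compile time
Optimized: y = 6


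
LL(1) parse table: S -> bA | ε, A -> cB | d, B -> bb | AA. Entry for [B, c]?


For [B, c]: 'c' ∈ FIRST(AA)
Entry: B -> AA


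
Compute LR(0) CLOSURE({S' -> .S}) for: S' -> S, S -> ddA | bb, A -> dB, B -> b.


Start: S' -> .S
For each item with dot before a nonterminal B, add B -> .γ for every B-production
Closure: [S' -> .S, S -> .ddA, S -> .bb]


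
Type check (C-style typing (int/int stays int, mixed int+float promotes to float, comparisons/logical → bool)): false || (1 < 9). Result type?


Operand types: bool || bool
Rule: logical operators take bool operands and yield bool
Result type: bool


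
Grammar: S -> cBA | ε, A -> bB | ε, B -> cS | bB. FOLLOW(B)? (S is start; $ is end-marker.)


$ ∈ FOLLOW(S). For each A -> αBβ: add FIRST(β)\{ε} to FOLLOW(B); if β nullable, add FOLLOW(A).
FOLLOW(B) = {$, b}


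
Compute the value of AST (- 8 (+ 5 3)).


Evaluate inner: (+ 5 3) = 8
Evaluate root: (- 8 8) = 0
Result: 0


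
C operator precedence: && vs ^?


'^' is bitwise XOR (level 4); '&&' is logical AND (level 2)
Higher level binds tighter
'^' has higher precedence than '&&'


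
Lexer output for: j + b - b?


Scan left to right, longest-match per lexeme
Tokens: ID(j), OP(+), ID(b), OP(-), ID(b)


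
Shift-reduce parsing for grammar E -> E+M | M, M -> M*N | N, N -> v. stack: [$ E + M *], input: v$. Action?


no handle; shift 'v'
Action: shift


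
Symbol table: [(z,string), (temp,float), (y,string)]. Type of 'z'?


Lookup 'z' → type string


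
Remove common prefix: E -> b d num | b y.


Common prefix: 'b'
Factored: E -> b E', E' -> d num | y


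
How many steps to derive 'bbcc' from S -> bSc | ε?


Derivation: S => bSc => bbScc => bbcc
Steps: 3


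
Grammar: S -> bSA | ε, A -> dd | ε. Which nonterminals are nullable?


A nonterminal is nullable iff some alternative derives ε (directly, or every symbol in it is nullable)
Nullable: {A, S}


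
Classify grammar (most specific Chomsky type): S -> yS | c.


Right-linear: every RHS is a terminal or a terminal followed by one nonterminal
Classification: Type 3 (Regular)


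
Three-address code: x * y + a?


Break into single-operator statements:
t1 = x * y
t2 = t1 + a


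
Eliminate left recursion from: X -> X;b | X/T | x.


Left-recursive alternatives: X;b, X/T; non-recursive: x
Introduce X': X -> xX', X' -> ;bX' | /TX' | ε


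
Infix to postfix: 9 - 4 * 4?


* has higher precedence, evaluate 4*4 first
Postfix: 9 4 4 * -


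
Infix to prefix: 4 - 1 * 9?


'*' binds tighter: tree is (- 4 (* 1 9))
Prefix: - 4 * 1 9


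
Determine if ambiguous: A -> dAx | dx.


balanced d^n…x^n: each string has a unique parse
Unambiguous


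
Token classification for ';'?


Pattern: delimiter/punctuation
Type: PUNCTUATION


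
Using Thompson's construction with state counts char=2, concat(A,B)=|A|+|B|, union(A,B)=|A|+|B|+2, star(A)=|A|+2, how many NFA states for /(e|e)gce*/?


Syntax tree has 5 char leaf(s), 1 union(s), 1 star(s)
chars contribute 5×2 = 10; each union adds +2; each star adds +2
Total: 10 + 2 + 2 = 14 states


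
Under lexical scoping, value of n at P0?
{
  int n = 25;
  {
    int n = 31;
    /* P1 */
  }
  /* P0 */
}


n declared in the same block as P0
n = 25


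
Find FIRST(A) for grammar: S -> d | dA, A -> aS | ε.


Per alternative of A: FIRST(aS) = {a}; FIRST(ε) = {ε}
FIRST(A) = {a, ε}


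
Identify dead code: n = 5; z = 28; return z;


n is assigned but never read
Dead: 'n = 5'


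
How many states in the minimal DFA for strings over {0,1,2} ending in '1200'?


Track the longest suffix of input matching a prefix of '1200': 5 classes (prefixes of length 0..4)
Minimal DFA: 5 states


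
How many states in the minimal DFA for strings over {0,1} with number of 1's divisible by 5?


Track (count of 1) mod 5: states 0..4, accept at 0
Minimal DFA: 5 states


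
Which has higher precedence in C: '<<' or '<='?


'<<' is shift (level 8); '<=' is relational (level 7)
Higher level binds tighter
'<<' has higher precedence than '<='


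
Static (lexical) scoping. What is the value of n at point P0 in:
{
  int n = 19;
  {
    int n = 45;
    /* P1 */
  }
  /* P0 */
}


n declared in the same block as P0
n = 19


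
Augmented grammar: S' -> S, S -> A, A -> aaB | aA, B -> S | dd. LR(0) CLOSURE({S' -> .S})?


Start: S' -> .S
For each item with dot before a nonterminal B, add B -> .γ for every B-production
Closure: [S' -> .S, S -> .A, A -> .aaB, A -> .aA]


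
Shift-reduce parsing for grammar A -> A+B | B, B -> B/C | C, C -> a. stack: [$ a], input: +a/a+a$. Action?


'a' on top is the handle for C -> a
Action: reduce (C -> a)
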